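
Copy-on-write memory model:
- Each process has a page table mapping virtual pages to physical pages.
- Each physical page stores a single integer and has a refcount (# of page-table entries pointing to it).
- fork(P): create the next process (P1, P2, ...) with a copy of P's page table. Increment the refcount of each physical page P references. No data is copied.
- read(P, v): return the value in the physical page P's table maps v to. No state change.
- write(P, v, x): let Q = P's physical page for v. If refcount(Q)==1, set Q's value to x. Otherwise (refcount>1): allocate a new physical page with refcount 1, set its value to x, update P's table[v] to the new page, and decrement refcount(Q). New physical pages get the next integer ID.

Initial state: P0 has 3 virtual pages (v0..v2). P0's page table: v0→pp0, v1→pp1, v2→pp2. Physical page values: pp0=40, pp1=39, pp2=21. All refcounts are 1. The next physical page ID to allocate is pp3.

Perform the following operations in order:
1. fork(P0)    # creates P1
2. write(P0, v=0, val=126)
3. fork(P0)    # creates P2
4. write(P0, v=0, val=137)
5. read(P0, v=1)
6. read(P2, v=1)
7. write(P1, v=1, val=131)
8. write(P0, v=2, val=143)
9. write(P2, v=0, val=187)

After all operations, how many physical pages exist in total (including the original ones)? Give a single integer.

Op 1: fork(P0) -> P1. 3 ppages; refcounts: pp0:2 pp1:2 pp2:2
Op 2: write(P0, v0, 126). refcount(pp0)=2>1 -> COPY to pp3. 4 ppages; refcounts: pp0:1 pp1:2 pp2:2 pp3:1
Op 3: fork(P0) -> P2. 4 ppages; refcounts: pp0:1 pp1:3 pp2:3 pp3:2
Op 4: write(P0, v0, 137). refcount(pp3)=2>1 -> COPY to pp4. 5 ppages; refcounts: pp0:1 pp1:3 pp2:3 pp3:1 pp4:1
Op 5: read(P0, v1) -> 39. No state change.
Op 6: read(P2, v1) -> 39. No state change.
Op 7: write(P1, v1, 131). refcount(pp1)=3>1 -> COPY to pp5. 6 ppages; refcounts: pp0:1 pp1:2 pp2:3 pp3:1 pp4:1 pp5:1
Op 8: write(P0, v2, 143). refcount(pp2)=3>1 -> COPY to pp6. 7 ppages; refcounts: pp0:1 pp1:2 pp2:2 pp3:1 pp4:1 pp5:1 pp6:1
Op 9: write(P2, v0, 187). refcount(pp3)=1 -> write in place. 7 ppages; refcounts: pp0:1 pp1:2 pp2:2 pp3:1 pp4:1 pp5:1 pp6:1

Answer: 7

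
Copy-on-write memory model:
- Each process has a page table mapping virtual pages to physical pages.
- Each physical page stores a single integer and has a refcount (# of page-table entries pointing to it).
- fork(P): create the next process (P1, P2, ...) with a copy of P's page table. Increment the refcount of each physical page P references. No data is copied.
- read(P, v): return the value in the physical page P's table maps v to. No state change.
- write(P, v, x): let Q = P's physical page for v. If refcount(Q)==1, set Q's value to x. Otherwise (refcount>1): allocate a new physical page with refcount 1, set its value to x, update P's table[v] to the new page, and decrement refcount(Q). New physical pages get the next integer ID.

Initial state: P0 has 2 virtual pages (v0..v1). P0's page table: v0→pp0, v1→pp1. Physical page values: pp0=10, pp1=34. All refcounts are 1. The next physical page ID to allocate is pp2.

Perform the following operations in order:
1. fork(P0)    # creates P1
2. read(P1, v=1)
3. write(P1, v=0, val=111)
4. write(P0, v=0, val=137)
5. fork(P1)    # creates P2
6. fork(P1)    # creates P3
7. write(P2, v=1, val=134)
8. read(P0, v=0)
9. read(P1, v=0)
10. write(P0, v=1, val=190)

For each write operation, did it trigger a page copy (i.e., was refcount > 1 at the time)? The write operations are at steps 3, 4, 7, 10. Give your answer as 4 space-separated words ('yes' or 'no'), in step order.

Op 1: fork(P0) -> P1. 2 ppages; refcounts: pp0:2 pp1:2
Op 2: read(P1, v1) -> 34. No state change.
Op 3: write(P1, v0, 111). refcount(pp0)=2>1 -> COPY to pp2. 3 ppages; refcounts: pp0:1 pp1:2 pp2:1
Op 4: write(P0, v0, 137). refcount(pp0)=1 -> write in place. 3 ppages; refcounts: pp0:1 pp1:2 pp2:1
Op 5: fork(P1) -> P2. 3 ppages; refcounts: pp0:1 pp1:3 pp2:2
Op 6: fork(P1) -> P3. 3 ppages; refcounts: pp0:1 pp1:4 pp2:3
Op 7: write(P2, v1, 134). refcount(pp1)=4>1 -> COPY to pp3. 4 ppages; refcounts: pp0:1 pp1:3 pp2:3 pp3:1
Op 8: read(P0, v0) -> 137. No state change.
Op 9: read(P1, v0) -> 111. No state change.
Op 10: write(P0, v1, 190). refcount(pp1)=3>1 -> COPY to pp4. 5 ppages; refcounts: pp0:1 pp1:2 pp2:3 pp3:1 pp4:1

yes no yes yes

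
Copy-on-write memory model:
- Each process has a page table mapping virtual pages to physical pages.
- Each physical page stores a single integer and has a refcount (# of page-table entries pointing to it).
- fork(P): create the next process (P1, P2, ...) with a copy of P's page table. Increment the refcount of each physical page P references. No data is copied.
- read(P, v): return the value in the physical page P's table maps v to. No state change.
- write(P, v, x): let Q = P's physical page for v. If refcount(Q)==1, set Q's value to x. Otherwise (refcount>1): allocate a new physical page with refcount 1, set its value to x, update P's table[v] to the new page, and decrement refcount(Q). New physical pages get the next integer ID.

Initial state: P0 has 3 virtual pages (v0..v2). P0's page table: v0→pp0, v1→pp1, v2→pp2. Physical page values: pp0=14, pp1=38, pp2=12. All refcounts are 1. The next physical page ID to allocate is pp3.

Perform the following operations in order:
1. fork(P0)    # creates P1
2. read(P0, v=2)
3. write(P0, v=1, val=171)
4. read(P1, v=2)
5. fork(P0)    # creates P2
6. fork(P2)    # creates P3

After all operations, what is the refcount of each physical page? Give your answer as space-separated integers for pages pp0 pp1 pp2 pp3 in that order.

Op 1: fork(P0) -> P1. 3 ppages; refcounts: pp0:2 pp1:2 pp2:2
Op 2: read(P0, v2) -> 12. No state change.
Op 3: write(P0, v1, 171). refcount(pp1)=2>1 -> COPY to pp3. 4 ppages; refcounts: pp0:2 pp1:1 pp2:2 pp3:1
Op 4: read(P1, v2) -> 12. No state change.
Op 5: fork(P0) -> P2. 4 ppages; refcounts: pp0:3 pp1:1 pp2:3 pp3:2
Op 6: fork(P2) -> P3. 4 ppages; refcounts: pp0:4 pp1:1 pp2:4 pp3:3

Answer: 4 1 4 3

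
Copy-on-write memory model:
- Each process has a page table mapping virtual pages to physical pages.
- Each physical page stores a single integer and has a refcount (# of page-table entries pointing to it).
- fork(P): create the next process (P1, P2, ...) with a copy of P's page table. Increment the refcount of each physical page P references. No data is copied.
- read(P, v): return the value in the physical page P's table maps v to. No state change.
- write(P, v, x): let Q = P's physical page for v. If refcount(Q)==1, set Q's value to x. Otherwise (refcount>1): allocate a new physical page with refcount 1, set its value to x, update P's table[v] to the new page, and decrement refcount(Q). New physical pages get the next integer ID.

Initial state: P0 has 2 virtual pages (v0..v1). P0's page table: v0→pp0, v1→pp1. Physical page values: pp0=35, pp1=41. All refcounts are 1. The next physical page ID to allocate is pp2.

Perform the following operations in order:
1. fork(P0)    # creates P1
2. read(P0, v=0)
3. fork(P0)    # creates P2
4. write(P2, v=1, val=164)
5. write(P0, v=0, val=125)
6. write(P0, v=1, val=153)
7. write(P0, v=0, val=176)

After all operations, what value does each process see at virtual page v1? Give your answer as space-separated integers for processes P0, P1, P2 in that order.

Answer: 153 41 164

Derivation:
Op 1: fork(P0) -> P1. 2 ppages; refcounts: pp0:2 pp1:2
Op 2: read(P0, v0) -> 35. No state change.
Op 3: fork(P0) -> P2. 2 ppages; refcounts: pp0:3 pp1:3
Op 4: write(P2, v1, 164). refcount(pp1)=3>1 -> COPY to pp2. 3 ppages; refcounts: pp0:3 pp1:2 pp2:1
Op 5: write(P0, v0, 125). refcount(pp0)=3>1 -> COPY to pp3. 4 ppages; refcounts: pp0:2 pp1:2 pp2:1 pp3:1
Op 6: write(P0, v1, 153). refcount(pp1)=2>1 -> COPY to pp4. 5 ppages; refcounts: pp0:2 pp1:1 pp2:1 pp3:1 pp4:1
Op 7: write(P0, v0, 176). refcount(pp3)=1 -> write in place. 5 ppages; refcounts: pp0:2 pp1:1 pp2:1 pp3:1 pp4:1
P0: v1 -> pp4 = 153
P1: v1 -> pp1 = 41
P2: v1 -> pp2 = 164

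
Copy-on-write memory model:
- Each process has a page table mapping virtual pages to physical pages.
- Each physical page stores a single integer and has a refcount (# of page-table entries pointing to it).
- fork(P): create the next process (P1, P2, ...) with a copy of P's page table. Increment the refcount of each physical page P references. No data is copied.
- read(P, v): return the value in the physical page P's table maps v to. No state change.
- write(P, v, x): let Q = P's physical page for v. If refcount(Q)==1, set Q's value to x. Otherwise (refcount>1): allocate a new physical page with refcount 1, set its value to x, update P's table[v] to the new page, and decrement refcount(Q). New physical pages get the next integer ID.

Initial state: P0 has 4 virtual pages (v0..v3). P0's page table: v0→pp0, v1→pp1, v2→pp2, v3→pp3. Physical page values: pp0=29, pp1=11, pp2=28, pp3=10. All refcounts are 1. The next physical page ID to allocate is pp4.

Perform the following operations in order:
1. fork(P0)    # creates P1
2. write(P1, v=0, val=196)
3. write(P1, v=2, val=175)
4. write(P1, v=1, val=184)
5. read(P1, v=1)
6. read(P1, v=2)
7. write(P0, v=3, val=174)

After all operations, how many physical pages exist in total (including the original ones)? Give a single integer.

Answer: 8

Derivation:
Op 1: fork(P0) -> P1. 4 ppages; refcounts: pp0:2 pp1:2 pp2:2 pp3:2
Op 2: write(P1, v0, 196). refcount(pp0)=2>1 -> COPY to pp4. 5 ppages; refcounts: pp0:1 pp1:2 pp2:2 pp3:2 pp4:1
Op 3: write(P1, v2, 175). refcount(pp2)=2>1 -> COPY to pp5. 6 ppages; refcounts: pp0:1 pp1:2 pp2:1 pp3:2 pp4:1 pp5:1
Op 4: write(P1, v1, 184). refcount(pp1)=2>1 -> COPY to pp6. 7 ppages; refcounts: pp0:1 pp1:1 pp2:1 pp3:2 pp4:1 pp5:1 pp6:1
Op 5: read(P1, v1) -> 184. No state change.
Op 6: read(P1, v2) -> 175. No state change.
Op 7: write(P0, v3, 174). refcount(pp3)=2>1 -> COPY to pp7. 8 ppages; refcounts: pp0:1 pp1:1 pp2:1 pp3:1 pp4:1 pp5:1 pp6:1 pp7:1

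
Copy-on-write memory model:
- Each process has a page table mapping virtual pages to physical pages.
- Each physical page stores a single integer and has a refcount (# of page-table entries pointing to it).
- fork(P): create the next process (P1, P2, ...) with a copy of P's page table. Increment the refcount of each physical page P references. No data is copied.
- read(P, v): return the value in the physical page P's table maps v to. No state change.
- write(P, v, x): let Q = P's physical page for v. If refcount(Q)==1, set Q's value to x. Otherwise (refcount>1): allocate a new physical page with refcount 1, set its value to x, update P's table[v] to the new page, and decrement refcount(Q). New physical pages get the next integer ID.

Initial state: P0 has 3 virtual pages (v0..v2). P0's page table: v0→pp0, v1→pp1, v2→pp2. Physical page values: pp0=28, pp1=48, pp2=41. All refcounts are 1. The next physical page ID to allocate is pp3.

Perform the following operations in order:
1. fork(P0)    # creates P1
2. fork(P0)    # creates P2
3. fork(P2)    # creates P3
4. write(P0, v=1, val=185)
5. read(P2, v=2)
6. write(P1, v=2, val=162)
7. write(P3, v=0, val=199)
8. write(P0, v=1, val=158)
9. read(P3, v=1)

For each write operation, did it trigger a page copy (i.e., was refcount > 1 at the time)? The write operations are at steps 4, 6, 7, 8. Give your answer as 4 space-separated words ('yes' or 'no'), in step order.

Op 1: fork(P0) -> P1. 3 ppages; refcounts: pp0:2 pp1:2 pp2:2
Op 2: fork(P0) -> P2. 3 ppages; refcounts: pp0:3 pp1:3 pp2:3
Op 3: fork(P2) -> P3. 3 ppages; refcounts: pp0:4 pp1:4 pp2:4
Op 4: write(P0, v1, 185). refcount(pp1)=4>1 -> COPY to pp3. 4 ppages; refcounts: pp0:4 pp1:3 pp2:4 pp3:1
Op 5: read(P2, v2) -> 41. No state change.
Op 6: write(P1, v2, 162). refcount(pp2)=4>1 -> COPY to pp4. 5 ppages; refcounts: pp0:4 pp1:3 pp2:3 pp3:1 pp4:1
Op 7: write(P3, v0, 199). refcount(pp0)=4>1 -> COPY to pp5. 6 ppages; refcounts: pp0:3 pp1:3 pp2:3 pp3:1 pp4:1 pp5:1
Op 8: write(P0, v1, 158). refcount(pp3)=1 -> write in place. 6 ppages; refcounts: pp0:3 pp1:3 pp2:3 pp3:1 pp4:1 pp5:1
Op 9: read(P3, v1) -> 48. No state change.

yes yes yes no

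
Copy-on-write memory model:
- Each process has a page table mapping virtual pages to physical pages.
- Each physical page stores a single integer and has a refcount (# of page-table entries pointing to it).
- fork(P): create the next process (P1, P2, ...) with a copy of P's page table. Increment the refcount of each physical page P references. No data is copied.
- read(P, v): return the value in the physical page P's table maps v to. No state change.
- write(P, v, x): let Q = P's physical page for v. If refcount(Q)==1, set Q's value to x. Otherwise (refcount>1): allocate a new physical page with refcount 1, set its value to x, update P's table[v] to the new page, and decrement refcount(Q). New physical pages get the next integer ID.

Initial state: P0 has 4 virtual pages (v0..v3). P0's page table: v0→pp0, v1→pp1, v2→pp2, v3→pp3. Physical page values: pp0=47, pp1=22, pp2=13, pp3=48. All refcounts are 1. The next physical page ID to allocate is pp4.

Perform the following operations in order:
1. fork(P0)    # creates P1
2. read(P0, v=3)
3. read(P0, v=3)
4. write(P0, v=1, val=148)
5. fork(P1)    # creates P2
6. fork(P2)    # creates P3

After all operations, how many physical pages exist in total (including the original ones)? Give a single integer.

Op 1: fork(P0) -> P1. 4 ppages; refcounts: pp0:2 pp1:2 pp2:2 pp3:2
Op 2: read(P0, v3) -> 48. No state change.
Op 3: read(P0, v3) -> 48. No state change.
Op 4: write(P0, v1, 148). refcount(pp1)=2>1 -> COPY to pp4. 5 ppages; refcounts: pp0:2 pp1:1 pp2:2 pp3:2 pp4:1
Op 5: fork(P1) -> P2. 5 ppages; refcounts: pp0:3 pp1:2 pp2:3 pp3:3 pp4:1
Op 6: fork(P2) -> P3. 5 ppages; refcounts: pp0:4 pp1:3 pp2:4 pp3:4 pp4:1

Answer: 5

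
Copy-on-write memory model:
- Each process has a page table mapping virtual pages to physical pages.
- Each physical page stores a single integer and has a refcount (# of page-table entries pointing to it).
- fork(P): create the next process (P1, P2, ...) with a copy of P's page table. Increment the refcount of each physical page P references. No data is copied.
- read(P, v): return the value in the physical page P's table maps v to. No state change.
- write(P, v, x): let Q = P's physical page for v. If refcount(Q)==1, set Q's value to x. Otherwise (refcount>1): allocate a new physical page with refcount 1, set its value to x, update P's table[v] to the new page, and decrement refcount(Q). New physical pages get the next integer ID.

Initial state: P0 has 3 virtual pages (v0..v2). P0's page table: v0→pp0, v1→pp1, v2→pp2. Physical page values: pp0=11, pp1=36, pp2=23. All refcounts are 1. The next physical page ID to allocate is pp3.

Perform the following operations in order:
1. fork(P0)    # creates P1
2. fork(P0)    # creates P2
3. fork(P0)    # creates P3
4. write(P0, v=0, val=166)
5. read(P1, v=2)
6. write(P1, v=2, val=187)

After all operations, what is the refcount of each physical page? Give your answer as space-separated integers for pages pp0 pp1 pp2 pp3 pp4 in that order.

Answer: 3 4 3 1 1

Derivation:
Op 1: fork(P0) -> P1. 3 ppages; refcounts: pp0:2 pp1:2 pp2:2
Op 2: fork(P0) -> P2. 3 ppages; refcounts: pp0:3 pp1:3 pp2:3
Op 3: fork(P0) -> P3. 3 ppages; refcounts: pp0:4 pp1:4 pp2:4
Op 4: write(P0, v0, 166). refcount(pp0)=4>1 -> COPY to pp3. 4 ppages; refcounts: pp0:3 pp1:4 pp2:4 pp3:1
Op 5: read(P1, v2) -> 23. No state change.
Op 6: write(P1, v2, 187). refcount(pp2)=4>1 -> COPY to pp4. 5 ppages; refcounts: pp0:3 pp1:4 pp2:3 pp3:1 pp4:1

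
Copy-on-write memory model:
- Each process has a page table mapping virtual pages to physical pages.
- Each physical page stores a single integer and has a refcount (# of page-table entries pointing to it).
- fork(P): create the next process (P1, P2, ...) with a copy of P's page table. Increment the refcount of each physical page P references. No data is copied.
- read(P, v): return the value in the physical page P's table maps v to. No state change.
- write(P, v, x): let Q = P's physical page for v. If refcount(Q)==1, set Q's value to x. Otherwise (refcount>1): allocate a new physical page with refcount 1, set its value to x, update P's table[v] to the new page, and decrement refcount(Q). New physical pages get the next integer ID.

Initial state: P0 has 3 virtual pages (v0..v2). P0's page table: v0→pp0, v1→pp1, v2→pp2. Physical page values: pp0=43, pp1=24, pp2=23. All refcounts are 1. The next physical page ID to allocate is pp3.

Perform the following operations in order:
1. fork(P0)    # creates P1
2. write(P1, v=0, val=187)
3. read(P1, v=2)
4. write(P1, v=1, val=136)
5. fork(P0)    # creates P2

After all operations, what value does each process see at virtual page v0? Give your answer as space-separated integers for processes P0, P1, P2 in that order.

Op 1: fork(P0) -> P1. 3 ppages; refcounts: pp0:2 pp1:2 pp2:2
Op 2: write(P1, v0, 187). refcount(pp0)=2>1 -> COPY to pp3. 4 ppages; refcounts: pp0:1 pp1:2 pp2:2 pp3:1
Op 3: read(P1, v2) -> 23. No state change.
Op 4: write(P1, v1, 136). refcount(pp1)=2>1 -> COPY to pp4. 5 ppages; refcounts: pp0:1 pp1:1 pp2:2 pp3:1 pp4:1
Op 5: fork(P0) -> P2. 5 ppages; refcounts: pp0:2 pp1:2 pp2:3 pp3:1 pp4:1
P0: v0 -> pp0 = 43
P1: v0 -> pp3 = 187
P2: v0 -> pp0 = 43

Answer: 43 187 43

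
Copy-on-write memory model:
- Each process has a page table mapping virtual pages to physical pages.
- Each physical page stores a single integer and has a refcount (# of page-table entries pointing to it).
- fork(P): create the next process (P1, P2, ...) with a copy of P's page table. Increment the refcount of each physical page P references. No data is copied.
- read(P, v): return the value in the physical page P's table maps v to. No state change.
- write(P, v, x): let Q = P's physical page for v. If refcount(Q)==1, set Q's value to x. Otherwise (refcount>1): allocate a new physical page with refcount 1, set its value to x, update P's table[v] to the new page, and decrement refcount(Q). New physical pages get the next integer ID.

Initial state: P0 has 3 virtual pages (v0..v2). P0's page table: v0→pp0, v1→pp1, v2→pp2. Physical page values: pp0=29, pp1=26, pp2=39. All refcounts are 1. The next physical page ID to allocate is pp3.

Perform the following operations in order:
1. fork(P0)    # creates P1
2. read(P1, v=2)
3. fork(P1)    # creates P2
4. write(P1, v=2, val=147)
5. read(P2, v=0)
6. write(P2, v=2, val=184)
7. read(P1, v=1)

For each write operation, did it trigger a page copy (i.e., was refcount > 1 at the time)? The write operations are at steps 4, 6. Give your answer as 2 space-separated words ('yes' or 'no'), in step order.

Op 1: fork(P0) -> P1. 3 ppages; refcounts: pp0:2 pp1:2 pp2:2
Op 2: read(P1, v2) -> 39. No state change.
Op 3: fork(P1) -> P2. 3 ppages; refcounts: pp0:3 pp1:3 pp2:3
Op 4: write(P1, v2, 147). refcount(pp2)=3>1 -> COPY to pp3. 4 ppages; refcounts: pp0:3 pp1:3 pp2:2 pp3:1
Op 5: read(P2, v0) -> 29. No state change.
Op 6: write(P2, v2, 184). refcount(pp2)=2>1 -> COPY to pp4. 5 ppages; refcounts: pp0:3 pp1:3 pp2:1 pp3:1 pp4:1
Op 7: read(P1, v1) -> 26. No state change.

yes yes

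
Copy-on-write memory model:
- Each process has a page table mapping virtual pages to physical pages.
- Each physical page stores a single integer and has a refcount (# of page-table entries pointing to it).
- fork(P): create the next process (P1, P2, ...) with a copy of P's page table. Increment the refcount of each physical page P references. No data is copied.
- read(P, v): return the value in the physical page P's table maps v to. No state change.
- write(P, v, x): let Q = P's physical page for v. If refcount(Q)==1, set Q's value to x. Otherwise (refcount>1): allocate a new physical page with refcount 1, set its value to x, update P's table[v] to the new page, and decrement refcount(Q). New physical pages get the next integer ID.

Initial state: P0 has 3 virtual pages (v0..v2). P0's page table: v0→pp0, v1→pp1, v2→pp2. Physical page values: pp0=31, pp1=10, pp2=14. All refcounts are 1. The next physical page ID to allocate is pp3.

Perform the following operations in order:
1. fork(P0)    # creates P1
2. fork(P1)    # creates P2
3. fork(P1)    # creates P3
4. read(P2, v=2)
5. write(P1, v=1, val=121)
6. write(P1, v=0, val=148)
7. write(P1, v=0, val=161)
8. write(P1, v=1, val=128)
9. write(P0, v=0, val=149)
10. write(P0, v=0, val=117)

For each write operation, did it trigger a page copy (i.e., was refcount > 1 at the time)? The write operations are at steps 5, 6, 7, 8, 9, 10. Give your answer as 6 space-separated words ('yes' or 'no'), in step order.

Op 1: fork(P0) -> P1. 3 ppages; refcounts: pp0:2 pp1:2 pp2:2
Op 2: fork(P1) -> P2. 3 ppages; refcounts: pp0:3 pp1:3 pp2:3
Op 3: fork(P1) -> P3. 3 ppages; refcounts: pp0:4 pp1:4 pp2:4
Op 4: read(P2, v2) -> 14. No state change.
Op 5: write(P1, v1, 121). refcount(pp1)=4>1 -> COPY to pp3. 4 ppages; refcounts: pp0:4 pp1:3 pp2:4 pp3:1
Op 6: write(P1, v0, 148). refcount(pp0)=4>1 -> COPY to pp4. 5 ppages; refcounts: pp0:3 pp1:3 pp2:4 pp3:1 pp4:1
Op 7: write(P1, v0, 161). refcount(pp4)=1 -> write in place. 5 ppages; refcounts: pp0:3 pp1:3 pp2:4 pp3:1 pp4:1
Op 8: write(P1, v1, 128). refcount(pp3)=1 -> write in place. 5 ppages; refcounts: pp0:3 pp1:3 pp2:4 pp3:1 pp4:1
Op 9: write(P0, v0, 149). refcount(pp0)=3>1 -> COPY to pp5. 6 ppages; refcounts: pp0:2 pp1:3 pp2:4 pp3:1 pp4:1 pp5:1
Op 10: write(P0, v0, 117). refcount(pp5)=1 -> write in place. 6 ppages; refcounts: pp0:2 pp1:3 pp2:4 pp3:1 pp4:1 pp5:1

yes yes no no yes no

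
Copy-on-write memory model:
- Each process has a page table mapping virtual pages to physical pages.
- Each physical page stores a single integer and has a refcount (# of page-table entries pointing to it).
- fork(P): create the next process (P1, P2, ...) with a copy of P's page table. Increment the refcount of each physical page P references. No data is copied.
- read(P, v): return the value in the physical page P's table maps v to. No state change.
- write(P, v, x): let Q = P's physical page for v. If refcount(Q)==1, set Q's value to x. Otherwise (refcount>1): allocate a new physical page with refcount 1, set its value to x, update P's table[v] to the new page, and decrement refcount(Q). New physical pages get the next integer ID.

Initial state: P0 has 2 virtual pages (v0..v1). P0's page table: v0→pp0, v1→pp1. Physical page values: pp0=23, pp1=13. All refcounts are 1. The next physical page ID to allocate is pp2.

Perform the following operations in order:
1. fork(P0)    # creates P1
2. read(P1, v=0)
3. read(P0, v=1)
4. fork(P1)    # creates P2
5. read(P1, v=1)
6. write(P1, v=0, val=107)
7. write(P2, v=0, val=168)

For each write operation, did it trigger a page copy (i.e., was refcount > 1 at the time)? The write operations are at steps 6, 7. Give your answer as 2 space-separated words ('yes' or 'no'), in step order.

Op 1: fork(P0) -> P1. 2 ppages; refcounts: pp0:2 pp1:2
Op 2: read(P1, v0) -> 23. No state change.
Op 3: read(P0, v1) -> 13. No state change.
Op 4: fork(P1) -> P2. 2 ppages; refcounts: pp0:3 pp1:3
Op 5: read(P1, v1) -> 13. No state change.
Op 6: write(P1, v0, 107). refcount(pp0)=3>1 -> COPY to pp2. 3 ppages; refcounts: pp0:2 pp1:3 pp2:1
Op 7: write(P2, v0, 168). refcount(pp0)=2>1 -> COPY to pp3. 4 ppages; refcounts: pp0:1 pp1:3 pp2:1 pp3:1

yes yes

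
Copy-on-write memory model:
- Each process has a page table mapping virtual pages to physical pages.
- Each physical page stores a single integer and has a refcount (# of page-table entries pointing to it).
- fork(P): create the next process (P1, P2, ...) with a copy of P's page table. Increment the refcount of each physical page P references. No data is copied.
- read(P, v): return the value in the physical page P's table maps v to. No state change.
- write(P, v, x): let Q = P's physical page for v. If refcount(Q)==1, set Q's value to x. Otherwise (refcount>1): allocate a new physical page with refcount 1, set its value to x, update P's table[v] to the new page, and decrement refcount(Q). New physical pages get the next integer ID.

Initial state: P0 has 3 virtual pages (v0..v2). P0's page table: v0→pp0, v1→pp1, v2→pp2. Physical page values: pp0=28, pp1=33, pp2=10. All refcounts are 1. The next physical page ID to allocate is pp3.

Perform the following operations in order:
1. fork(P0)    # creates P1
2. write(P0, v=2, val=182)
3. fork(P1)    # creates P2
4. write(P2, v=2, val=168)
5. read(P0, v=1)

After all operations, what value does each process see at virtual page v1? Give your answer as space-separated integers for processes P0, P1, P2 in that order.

Answer: 33 33 33

Derivation:
Op 1: fork(P0) -> P1. 3 ppages; refcounts: pp0:2 pp1:2 pp2:2
Op 2: write(P0, v2, 182). refcount(pp2)=2>1 -> COPY to pp3. 4 ppages; refcounts: pp0:2 pp1:2 pp2:1 pp3:1
Op 3: fork(P1) -> P2. 4 ppages; refcounts: pp0:3 pp1:3 pp2:2 pp3:1
Op 4: write(P2, v2, 168). refcount(pp2)=2>1 -> COPY to pp4. 5 ppages; refcounts: pp0:3 pp1:3 pp2:1 pp3:1 pp4:1
Op 5: read(P0, v1) -> 33. No state change.
P0: v1 -> pp1 = 33
P1: v1 -> pp1 = 33
P2: v1 -> pp1 = 33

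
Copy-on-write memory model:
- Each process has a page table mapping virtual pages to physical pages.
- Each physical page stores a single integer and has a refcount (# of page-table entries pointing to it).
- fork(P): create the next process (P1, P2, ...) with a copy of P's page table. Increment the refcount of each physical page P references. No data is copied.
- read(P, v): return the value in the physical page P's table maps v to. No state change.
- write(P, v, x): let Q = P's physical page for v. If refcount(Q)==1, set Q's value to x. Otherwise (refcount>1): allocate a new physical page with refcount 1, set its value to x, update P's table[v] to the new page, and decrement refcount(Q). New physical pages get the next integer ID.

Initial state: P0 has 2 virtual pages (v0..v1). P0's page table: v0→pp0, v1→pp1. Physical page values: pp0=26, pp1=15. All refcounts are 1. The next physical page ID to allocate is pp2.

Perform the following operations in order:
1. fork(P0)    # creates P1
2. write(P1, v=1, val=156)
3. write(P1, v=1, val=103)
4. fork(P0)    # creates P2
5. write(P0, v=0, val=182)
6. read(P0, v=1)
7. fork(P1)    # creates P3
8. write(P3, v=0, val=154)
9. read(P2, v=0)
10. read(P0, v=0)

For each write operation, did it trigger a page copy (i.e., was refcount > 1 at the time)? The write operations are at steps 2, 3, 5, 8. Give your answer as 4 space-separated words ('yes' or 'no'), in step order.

Op 1: fork(P0) -> P1. 2 ppages; refcounts: pp0:2 pp1:2
Op 2: write(P1, v1, 156). refcount(pp1)=2>1 -> COPY to pp2. 3 ppages; refcounts: pp0:2 pp1:1 pp2:1
Op 3: write(P1, v1, 103). refcount(pp2)=1 -> write in place. 3 ppages; refcounts: pp0:2 pp1:1 pp2:1
Op 4: fork(P0) -> P2. 3 ppages; refcounts: pp0:3 pp1:2 pp2:1
Op 5: write(P0, v0, 182). refcount(pp0)=3>1 -> COPY to pp3. 4 ppages; refcounts: pp0:2 pp1:2 pp2:1 pp3:1
Op 6: read(P0, v1) -> 15. No state change.
Op 7: fork(P1) -> P3. 4 ppages; refcounts: pp0:3 pp1:2 pp2:2 pp3:1
Op 8: write(P3, v0, 154). refcount(pp0)=3>1 -> COPY to pp4. 5 ppages; refcounts: pp0:2 pp1:2 pp2:2 pp3:1 pp4:1
Op 9: read(P2, v0) -> 26. No state change.
Op 10: read(P0, v0) -> 182. No state change.

yes no yes yes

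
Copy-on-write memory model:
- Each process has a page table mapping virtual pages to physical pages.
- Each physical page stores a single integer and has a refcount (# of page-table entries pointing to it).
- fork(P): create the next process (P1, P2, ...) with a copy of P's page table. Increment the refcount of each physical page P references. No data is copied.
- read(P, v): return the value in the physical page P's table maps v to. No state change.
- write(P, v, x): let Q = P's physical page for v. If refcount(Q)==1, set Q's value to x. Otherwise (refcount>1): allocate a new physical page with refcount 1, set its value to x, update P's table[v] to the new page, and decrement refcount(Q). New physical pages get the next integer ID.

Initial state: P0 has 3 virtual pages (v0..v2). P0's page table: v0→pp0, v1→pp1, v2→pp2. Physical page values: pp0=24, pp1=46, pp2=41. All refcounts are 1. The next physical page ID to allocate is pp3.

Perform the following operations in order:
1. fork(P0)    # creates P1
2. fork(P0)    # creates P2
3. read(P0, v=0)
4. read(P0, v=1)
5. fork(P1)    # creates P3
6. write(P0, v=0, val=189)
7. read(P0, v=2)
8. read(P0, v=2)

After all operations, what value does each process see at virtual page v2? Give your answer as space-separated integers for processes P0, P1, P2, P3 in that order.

Op 1: fork(P0) -> P1. 3 ppages; refcounts: pp0:2 pp1:2 pp2:2
Op 2: fork(P0) -> P2. 3 ppages; refcounts: pp0:3 pp1:3 pp2:3
Op 3: read(P0, v0) -> 24. No state change.
Op 4: read(P0, v1) -> 46. No state change.
Op 5: fork(P1) -> P3. 3 ppages; refcounts: pp0:4 pp1:4 pp2:4
Op 6: write(P0, v0, 189). refcount(pp0)=4>1 -> COPY to pp3. 4 ppages; refcounts: pp0:3 pp1:4 pp2:4 pp3:1
Op 7: read(P0, v2) -> 41. No state change.
Op 8: read(P0, v2) -> 41. No state change.
P0: v2 -> pp2 = 41
P1: v2 -> pp2 = 41
P2: v2 -> pp2 = 41
P3: v2 -> pp2 = 41

Answer: 41 41 41 41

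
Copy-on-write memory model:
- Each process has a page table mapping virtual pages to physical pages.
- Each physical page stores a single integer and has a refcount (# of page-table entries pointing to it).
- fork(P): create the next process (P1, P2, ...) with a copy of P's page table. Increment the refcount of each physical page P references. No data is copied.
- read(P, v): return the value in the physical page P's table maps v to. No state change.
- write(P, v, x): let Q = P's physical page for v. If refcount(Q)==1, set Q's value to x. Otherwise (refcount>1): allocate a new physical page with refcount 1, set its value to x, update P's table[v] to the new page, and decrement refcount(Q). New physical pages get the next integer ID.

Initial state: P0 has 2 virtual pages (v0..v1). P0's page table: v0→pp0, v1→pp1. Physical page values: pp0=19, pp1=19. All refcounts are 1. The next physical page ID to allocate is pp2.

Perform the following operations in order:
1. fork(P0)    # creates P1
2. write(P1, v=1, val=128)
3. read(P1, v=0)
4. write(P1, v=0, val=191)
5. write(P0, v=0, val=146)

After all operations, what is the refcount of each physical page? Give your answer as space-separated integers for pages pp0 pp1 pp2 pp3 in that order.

Answer: 1 1 1 1

Derivation:
Op 1: fork(P0) -> P1. 2 ppages; refcounts: pp0:2 pp1:2
Op 2: write(P1, v1, 128). refcount(pp1)=2>1 -> COPY to pp2. 3 ppages; refcounts: pp0:2 pp1:1 pp2:1
Op 3: read(P1, v0) -> 19. No state change.
Op 4: write(P1, v0, 191). refcount(pp0)=2>1 -> COPY to pp3. 4 ppages; refcounts: pp0:1 pp1:1 pp2:1 pp3:1
Op 5: write(P0, v0, 146). refcount(pp0)=1 -> write in place. 4 ppages; refcounts: pp0:1 pp1:1 pp2:1 pp3:1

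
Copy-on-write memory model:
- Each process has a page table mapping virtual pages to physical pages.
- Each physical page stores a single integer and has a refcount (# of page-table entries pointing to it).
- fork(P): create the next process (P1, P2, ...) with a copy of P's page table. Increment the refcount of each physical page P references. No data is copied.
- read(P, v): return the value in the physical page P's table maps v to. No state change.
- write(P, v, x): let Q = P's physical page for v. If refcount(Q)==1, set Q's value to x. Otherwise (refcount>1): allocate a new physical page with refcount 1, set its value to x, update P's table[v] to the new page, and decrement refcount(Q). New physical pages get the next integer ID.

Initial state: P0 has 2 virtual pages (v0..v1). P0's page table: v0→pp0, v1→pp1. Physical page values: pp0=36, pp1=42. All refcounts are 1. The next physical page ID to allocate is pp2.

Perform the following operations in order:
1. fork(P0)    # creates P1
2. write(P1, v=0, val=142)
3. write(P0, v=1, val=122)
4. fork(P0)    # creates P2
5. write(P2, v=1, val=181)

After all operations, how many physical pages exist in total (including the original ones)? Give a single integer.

Answer: 5

Derivation:
Op 1: fork(P0) -> P1. 2 ppages; refcounts: pp0:2 pp1:2
Op 2: write(P1, v0, 142). refcount(pp0)=2>1 -> COPY to pp2. 3 ppages; refcounts: pp0:1 pp1:2 pp2:1
Op 3: write(P0, v1, 122). refcount(pp1)=2>1 -> COPY to pp3. 4 ppages; refcounts: pp0:1 pp1:1 pp2:1 pp3:1
Op 4: fork(P0) -> P2. 4 ppages; refcounts: pp0:2 pp1:1 pp2:1 pp3:2
Op 5: write(P2, v1, 181). refcount(pp3)=2>1 -> COPY to pp4. 5 ppages; refcounts: pp0:2 pp1:1 pp2:1 pp3:1 pp4:1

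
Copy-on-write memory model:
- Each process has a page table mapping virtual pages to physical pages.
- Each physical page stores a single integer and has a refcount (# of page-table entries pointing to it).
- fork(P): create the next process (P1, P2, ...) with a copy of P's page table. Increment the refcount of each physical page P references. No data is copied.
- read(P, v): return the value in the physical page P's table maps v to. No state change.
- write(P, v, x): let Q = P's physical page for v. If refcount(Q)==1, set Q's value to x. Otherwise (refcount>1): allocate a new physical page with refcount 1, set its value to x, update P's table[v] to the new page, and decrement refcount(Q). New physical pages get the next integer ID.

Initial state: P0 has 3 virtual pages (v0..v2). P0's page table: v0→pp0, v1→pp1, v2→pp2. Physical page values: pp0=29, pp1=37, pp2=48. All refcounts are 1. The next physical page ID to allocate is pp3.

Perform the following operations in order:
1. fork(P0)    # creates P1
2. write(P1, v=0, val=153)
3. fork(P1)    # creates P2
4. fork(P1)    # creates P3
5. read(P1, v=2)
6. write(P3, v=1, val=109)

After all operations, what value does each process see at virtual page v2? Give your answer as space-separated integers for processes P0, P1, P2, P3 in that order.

Answer: 48 48 48 48

Derivation:
Op 1: fork(P0) -> P1. 3 ppages; refcounts: pp0:2 pp1:2 pp2:2
Op 2: write(P1, v0, 153). refcount(pp0)=2>1 -> COPY to pp3. 4 ppages; refcounts: pp0:1 pp1:2 pp2:2 pp3:1
Op 3: fork(P1) -> P2. 4 ppages; refcounts: pp0:1 pp1:3 pp2:3 pp3:2
Op 4: fork(P1) -> P3. 4 ppages; refcounts: pp0:1 pp1:4 pp2:4 pp3:3
Op 5: read(P1, v2) -> 48. No state change.
Op 6: write(P3, v1, 109). refcount(pp1)=4>1 -> COPY to pp4. 5 ppages; refcounts: pp0:1 pp1:3 pp2:4 pp3:3 pp4:1
P0: v2 -> pp2 = 48
P1: v2 -> pp2 = 48
P2: v2 -> pp2 = 48
P3: v2 -> pp2 = 48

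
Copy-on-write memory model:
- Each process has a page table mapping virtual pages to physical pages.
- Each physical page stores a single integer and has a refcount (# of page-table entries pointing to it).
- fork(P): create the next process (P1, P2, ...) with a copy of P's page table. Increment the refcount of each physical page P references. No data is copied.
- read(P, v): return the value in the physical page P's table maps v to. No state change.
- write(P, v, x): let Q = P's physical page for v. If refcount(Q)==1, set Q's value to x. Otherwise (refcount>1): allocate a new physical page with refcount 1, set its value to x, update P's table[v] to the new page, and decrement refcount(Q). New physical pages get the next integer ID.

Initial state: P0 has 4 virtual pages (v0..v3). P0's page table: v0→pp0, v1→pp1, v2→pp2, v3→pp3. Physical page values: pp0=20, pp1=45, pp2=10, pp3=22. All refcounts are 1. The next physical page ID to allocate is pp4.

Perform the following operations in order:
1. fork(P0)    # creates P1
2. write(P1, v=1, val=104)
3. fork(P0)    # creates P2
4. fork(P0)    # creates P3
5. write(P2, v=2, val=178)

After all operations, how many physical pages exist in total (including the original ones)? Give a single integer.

Answer: 6

Derivation:
Op 1: fork(P0) -> P1. 4 ppages; refcounts: pp0:2 pp1:2 pp2:2 pp3:2
Op 2: write(P1, v1, 104). refcount(pp1)=2>1 -> COPY to pp4. 5 ppages; refcounts: pp0:2 pp1:1 pp2:2 pp3:2 pp4:1
Op 3: fork(P0) -> P2. 5 ppages; refcounts: pp0:3 pp1:2 pp2:3 pp3:3 pp4:1
Op 4: fork(P0) -> P3. 5 ppages; refcounts: pp0:4 pp1:3 pp2:4 pp3:4 pp4:1
Op 5: write(P2, v2, 178). refcount(pp2)=4>1 -> COPY to pp5. 6 ppages; refcounts: pp0:4 pp1:3 pp2:3 pp3:4 pp4:1 pp5:1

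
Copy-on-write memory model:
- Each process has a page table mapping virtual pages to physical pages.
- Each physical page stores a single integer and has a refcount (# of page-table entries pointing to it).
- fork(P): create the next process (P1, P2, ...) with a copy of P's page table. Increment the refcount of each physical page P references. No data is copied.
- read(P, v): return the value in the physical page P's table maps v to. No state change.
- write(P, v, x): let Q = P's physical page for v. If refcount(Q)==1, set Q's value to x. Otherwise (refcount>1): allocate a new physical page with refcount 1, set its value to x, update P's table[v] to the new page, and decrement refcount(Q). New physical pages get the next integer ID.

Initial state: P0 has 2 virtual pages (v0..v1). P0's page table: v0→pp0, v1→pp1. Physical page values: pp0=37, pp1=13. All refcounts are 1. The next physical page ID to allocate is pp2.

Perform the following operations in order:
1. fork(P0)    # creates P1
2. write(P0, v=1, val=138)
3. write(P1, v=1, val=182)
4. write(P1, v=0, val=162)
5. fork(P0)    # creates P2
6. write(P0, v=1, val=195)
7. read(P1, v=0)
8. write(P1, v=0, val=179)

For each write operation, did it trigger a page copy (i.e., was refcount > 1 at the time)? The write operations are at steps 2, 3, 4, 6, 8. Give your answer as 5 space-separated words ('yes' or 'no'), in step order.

Op 1: fork(P0) -> P1. 2 ppages; refcounts: pp0:2 pp1:2
Op 2: write(P0, v1, 138). refcount(pp1)=2>1 -> COPY to pp2. 3 ppages; refcounts: pp0:2 pp1:1 pp2:1
Op 3: write(P1, v1, 182). refcount(pp1)=1 -> write in place. 3 ppages; refcounts: pp0:2 pp1:1 pp2:1
Op 4: write(P1, v0, 162). refcount(pp0)=2>1 -> COPY to pp3. 4 ppages; refcounts: pp0:1 pp1:1 pp2:1 pp3:1
Op 5: fork(P0) -> P2. 4 ppages; refcounts: pp0:2 pp1:1 pp2:2 pp3:1
Op 6: write(P0, v1, 195). refcount(pp2)=2>1 -> COPY to pp4. 5 ppages; refcounts: pp0:2 pp1:1 pp2:1 pp3:1 pp4:1
Op 7: read(P1, v0) -> 162. No state change.
Op 8: write(P1, v0, 179). refcount(pp3)=1 -> write in place. 5 ppages; refcounts: pp0:2 pp1:1 pp2:1 pp3:1 pp4:1

yes no yes yes no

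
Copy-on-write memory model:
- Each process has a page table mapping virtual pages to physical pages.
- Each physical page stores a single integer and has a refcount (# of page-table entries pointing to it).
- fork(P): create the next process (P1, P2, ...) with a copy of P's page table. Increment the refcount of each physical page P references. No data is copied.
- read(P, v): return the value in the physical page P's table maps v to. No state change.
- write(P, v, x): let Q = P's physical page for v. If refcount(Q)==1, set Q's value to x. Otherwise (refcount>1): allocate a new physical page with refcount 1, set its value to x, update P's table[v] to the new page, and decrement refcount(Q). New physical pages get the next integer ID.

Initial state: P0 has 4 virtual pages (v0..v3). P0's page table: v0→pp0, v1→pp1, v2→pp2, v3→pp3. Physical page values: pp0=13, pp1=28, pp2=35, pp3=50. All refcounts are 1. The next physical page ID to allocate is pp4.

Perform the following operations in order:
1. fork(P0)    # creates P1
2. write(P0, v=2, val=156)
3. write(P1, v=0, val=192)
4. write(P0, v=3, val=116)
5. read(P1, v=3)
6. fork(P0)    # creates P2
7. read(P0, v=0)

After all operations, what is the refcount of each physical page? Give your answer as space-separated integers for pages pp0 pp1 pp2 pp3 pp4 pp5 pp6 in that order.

Answer: 2 3 1 1 2 1 2

Derivation:
Op 1: fork(P0) -> P1. 4 ppages; refcounts: pp0:2 pp1:2 pp2:2 pp3:2
Op 2: write(P0, v2, 156). refcount(pp2)=2>1 -> COPY to pp4. 5 ppages; refcounts: pp0:2 pp1:2 pp2:1 pp3:2 pp4:1
Op 3: write(P1, v0, 192). refcount(pp0)=2>1 -> COPY to pp5. 6 ppages; refcounts: pp0:1 pp1:2 pp2:1 pp3:2 pp4:1 pp5:1
Op 4: write(P0, v3, 116). refcount(pp3)=2>1 -> COPY to pp6. 7 ppages; refcounts: pp0:1 pp1:2 pp2:1 pp3:1 pp4:1 pp5:1 pp6:1
Op 5: read(P1, v3) -> 50. No state change.
Op 6: fork(P0) -> P2. 7 ppages; refcounts: pp0:2 pp1:3 pp2:1 pp3:1 pp4:2 pp5:1 pp6:2
Op 7: read(P0, v0) -> 13. No state change.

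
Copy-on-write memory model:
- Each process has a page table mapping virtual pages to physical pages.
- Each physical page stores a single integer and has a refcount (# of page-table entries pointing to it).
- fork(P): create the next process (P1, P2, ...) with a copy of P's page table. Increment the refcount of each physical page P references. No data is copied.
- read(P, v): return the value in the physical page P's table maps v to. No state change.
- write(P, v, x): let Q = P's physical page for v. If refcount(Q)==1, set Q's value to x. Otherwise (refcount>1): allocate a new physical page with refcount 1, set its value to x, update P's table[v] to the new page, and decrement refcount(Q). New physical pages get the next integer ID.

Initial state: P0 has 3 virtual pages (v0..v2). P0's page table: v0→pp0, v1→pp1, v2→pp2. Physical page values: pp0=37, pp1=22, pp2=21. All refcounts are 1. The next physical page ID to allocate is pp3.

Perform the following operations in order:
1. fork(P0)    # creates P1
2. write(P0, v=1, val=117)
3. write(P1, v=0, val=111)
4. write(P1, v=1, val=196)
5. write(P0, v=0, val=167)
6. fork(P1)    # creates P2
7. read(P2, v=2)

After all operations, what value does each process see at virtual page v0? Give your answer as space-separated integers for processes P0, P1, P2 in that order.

Op 1: fork(P0) -> P1. 3 ppages; refcounts: pp0:2 pp1:2 pp2:2
Op 2: write(P0, v1, 117). refcount(pp1)=2>1 -> COPY to pp3. 4 ppages; refcounts: pp0:2 pp1:1 pp2:2 pp3:1
Op 3: write(P1, v0, 111). refcount(pp0)=2>1 -> COPY to pp4. 5 ppages; refcounts: pp0:1 pp1:1 pp2:2 pp3:1 pp4:1
Op 4: write(P1, v1, 196). refcount(pp1)=1 -> write in place. 5 ppages; refcounts: pp0:1 pp1:1 pp2:2 pp3:1 pp4:1
Op 5: write(P0, v0, 167). refcount(pp0)=1 -> write in place. 5 ppages; refcounts: pp0:1 pp1:1 pp2:2 pp3:1 pp4:1
Op 6: fork(P1) -> P2. 5 ppages; refcounts: pp0:1 pp1:2 pp2:3 pp3:1 pp4:2
Op 7: read(P2, v2) -> 21. No state change.
P0: v0 -> pp0 = 167
P1: v0 -> pp4 = 111
P2: v0 -> pp4 = 111

Answer: 167 111 111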